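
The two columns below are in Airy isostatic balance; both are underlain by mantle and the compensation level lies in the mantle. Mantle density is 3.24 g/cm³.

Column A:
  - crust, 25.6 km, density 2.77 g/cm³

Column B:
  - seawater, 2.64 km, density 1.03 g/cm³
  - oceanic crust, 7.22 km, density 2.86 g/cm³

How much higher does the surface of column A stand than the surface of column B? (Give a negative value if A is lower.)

1.07 km

For any compensation level in the mantle, the mantle terms cancel and isostasy reduces to e = (Σt_A − Σt_B) − (Σ(ρt)_A − Σ(ρt)_B) / ρ_m.
Σt_A = 25.6 km; Σt_B = 9.86 km; Σ(ρt)_A = 70.912; Σ(ρt)_B = 23.3684 (in km·g/cm³).
e = (25.6 − 9.86) − (70.912 − 23.3684) / 3.24 = 1.07 km.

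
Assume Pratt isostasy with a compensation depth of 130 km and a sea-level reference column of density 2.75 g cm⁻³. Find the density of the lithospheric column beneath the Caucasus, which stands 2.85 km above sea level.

Pratt balance: ρ_ref D = ρ (D + h).
ρ = ρ_ref D/(D + h) = 2.75 × 130 km/(130 km + 2.85 km) = 2.69 g cm⁻³.

2.69 g cm⁻³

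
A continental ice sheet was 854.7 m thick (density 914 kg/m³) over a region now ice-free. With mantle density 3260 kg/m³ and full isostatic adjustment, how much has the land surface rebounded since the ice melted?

240 m

Removing the load lets mantle flow back in; uplift u satisfies ρ_ice t = ρ_m u.
u = t ρ_ice/ρ_m = 854.7 m × 914/3260 = 240 m.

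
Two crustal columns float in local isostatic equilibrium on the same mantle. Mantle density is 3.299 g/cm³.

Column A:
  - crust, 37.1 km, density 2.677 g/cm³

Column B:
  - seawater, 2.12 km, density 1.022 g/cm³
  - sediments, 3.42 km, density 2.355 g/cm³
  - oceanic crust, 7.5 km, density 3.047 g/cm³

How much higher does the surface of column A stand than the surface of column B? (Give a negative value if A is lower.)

For any compensation level in the mantle, the mantle terms cancel and isostasy reduces to e = (Σt_A − Σt_B) − (Σ(ρt)_A − Σ(ρt)_B) / ρ_m.
Σt_A = 37.1 km; Σt_B = 13.04 km; Σ(ρt)_A = 99.3167; Σ(ρt)_B = 33.07324 (in km·g/cm³).
e = (37.1 − 13.04) − (99.3167 − 33.07324) / 3.299 = 3.98 km.

3.98 km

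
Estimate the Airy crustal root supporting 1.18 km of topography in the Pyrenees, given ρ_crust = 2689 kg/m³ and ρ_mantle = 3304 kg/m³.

5.16 km

Balancing pressure at the compensation depth: the weight of the topography is balanced by the buoyancy of the root, ρ_c h = (ρ_m − ρ_c) r.
r = h · ρ_c / (ρ_m − ρ_c) = 1.18 km × 2689 / (3304 − 2689) = 5.16 km.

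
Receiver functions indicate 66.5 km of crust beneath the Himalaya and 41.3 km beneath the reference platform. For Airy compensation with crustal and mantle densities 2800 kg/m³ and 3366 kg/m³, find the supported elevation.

4.24 km

Excess crust Δ = 66.5 km − 41.3 km = 25.2 km, split between elevation h and root r with h + r = Δ.
Airy balance ρ_c h = (ρ_m − ρ_c) r gives r = h ρ_c/(ρ_m − ρ_c), so h (1 + ρ_c/(ρ_m − ρ_c)) = Δ, i.e. h = Δ (ρ_m − ρ_c)/ρ_m.
h = 25.2 km × 566/3366 = 4.24 km.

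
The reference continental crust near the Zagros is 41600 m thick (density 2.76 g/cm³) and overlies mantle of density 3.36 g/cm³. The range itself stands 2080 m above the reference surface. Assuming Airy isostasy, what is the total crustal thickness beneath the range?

Root depth r = h ρ_c / (ρ_m − ρ_c) = 2080 m × 2.76 / 0.6 = 9568 m.
Total thickness = T + h + r = 41600 m + 2080 m + 9568 m = 53200 m.

53200 m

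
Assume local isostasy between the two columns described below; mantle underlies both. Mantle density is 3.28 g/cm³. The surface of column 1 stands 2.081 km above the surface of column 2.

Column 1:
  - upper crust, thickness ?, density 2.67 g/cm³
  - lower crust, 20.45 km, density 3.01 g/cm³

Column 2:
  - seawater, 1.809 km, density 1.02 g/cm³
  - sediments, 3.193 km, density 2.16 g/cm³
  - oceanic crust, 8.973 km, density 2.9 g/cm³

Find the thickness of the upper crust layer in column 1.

20.3 km

Take the compensation level at the base of the deeper column (depth z_c below the surface of column 1) and equate Σ ρ_i t_i down to z_c; mantle fills any gap and the z_c terms cancel.
Column 1: x×2.67 + 20.45×3.01 + (z_c − 20.45 − x)×3.28
Column 2: 2.081×0 + 1.809×1.02 + 3.193×2.16 + 8.973×2.9 + (z_c − 2.081 − 13.975)×3.28
The z_c×3.28 term appears on both sides and cancels. Collect the known terms of each column as K = Σ(ρt)_known − 3.28 × (depth of known layers): K_1 = 61.5545 − 3.28×20.45 = −5.5215; K_2 = 34.76376 − 3.28×(2.081 + 13.975) = −17.89992.
Balance: K_1 − x×(3.28 − 2.67) = K_2, so x = (K_1 − K_2)/(3.28 − 2.67) = 12.3784/0.61 = 20.3 km.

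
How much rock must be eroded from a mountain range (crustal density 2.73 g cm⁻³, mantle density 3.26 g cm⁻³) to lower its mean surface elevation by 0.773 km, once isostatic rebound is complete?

4.75 km

Net drop Δ = e − u = e − e ρ_c/ρ_m = e (ρ_m − ρ_c)/ρ_m.
e = Δ ρ_m/(ρ_m − ρ_c) = 0.773 km × 3.26/0.53 = 4.75 km.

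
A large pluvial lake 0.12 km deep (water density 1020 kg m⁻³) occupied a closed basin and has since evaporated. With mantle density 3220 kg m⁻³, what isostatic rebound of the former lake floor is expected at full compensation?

u = d ρ_w/ρ_m = 0.12 km × 1020/3220 = 0.038 km.

0.038 km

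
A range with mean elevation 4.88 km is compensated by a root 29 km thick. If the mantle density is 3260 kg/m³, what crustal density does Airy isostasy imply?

2790 kg/m³

ρ_c h = (ρ_m − ρ_c) r → ρ_c (h + r) = ρ_m r → ρ_c = ρ_m r / (h + r).
ρ_c = 3260 × 29 km / (4.88 km + 29 km) = 2790 kg/m³.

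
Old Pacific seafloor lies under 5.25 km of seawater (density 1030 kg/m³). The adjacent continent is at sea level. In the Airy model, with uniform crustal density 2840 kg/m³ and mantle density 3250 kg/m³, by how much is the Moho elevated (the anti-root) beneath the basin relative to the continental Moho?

By Archimedes' principle applied to the lithosphere: replacing crust with seawater at the top is compensated by replacing crust with mantle at the base: d (ρ_c − ρ_w) = a (ρ_m − ρ_c).
a = d (ρ_c − ρ_w)/(ρ_m − ρ_c) = 5.25 km × 1810/410 = 23.2 km.

23.2 km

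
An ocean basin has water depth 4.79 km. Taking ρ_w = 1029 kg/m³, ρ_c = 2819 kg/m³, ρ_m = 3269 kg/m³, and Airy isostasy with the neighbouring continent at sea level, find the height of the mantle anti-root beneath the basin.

For local isostatic compensation: replacing crust with seawater at the top is compensated by replacing crust with mantle at the base: d (ρ_c − ρ_w) = a (ρ_m − ρ_c).
a = d (ρ_c − ρ_w)/(ρ_m − ρ_c) = 4.79 km × 1790/450 = 19.1 km.

19.1 km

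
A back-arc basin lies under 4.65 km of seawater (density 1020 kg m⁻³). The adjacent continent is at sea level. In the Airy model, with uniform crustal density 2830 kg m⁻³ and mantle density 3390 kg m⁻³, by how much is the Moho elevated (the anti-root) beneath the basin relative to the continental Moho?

In Airy isostatic equilibrium: replacing crust with seawater at the top is compensated by replacing crust with mantle at the base: d (ρ_c − ρ_w) = a (ρ_m − ρ_c).
a = d (ρ_c − ρ_w)/(ρ_m − ρ_c) = 4.65 km × 1810/560 = 15 km.

15 km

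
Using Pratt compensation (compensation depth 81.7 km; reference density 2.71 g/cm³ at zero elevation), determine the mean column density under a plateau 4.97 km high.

2.55 g/cm³

Pratt balance: ρ_ref D = ρ (D + h).
ρ = ρ_ref D/(D + h) = 2.71 × 81.7 km/(81.7 km + 4.97 km) = 2.55 g/cm³.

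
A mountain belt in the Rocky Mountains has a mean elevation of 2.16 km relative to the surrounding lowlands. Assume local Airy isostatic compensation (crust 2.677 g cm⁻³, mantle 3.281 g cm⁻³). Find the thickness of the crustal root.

9.57 km

By Archimedes' principle applied to the lithosphere: the weight of the topography is balanced by the buoyancy of the root, ρ_c h = (ρ_m − ρ_c) r.
r = h · ρ_c / (ρ_m − ρ_c) = 2.16 km × 2.677 / (3.281 − 2.677) = 9.57 km.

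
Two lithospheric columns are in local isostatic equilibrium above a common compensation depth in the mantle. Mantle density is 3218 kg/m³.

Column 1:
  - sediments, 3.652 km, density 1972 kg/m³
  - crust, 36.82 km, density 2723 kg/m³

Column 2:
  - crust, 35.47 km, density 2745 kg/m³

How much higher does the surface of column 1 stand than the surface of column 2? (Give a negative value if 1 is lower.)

For any compensation level in the mantle, the mantle terms cancel and isostasy reduces to e = (Σt_1 − Σt_2) − (Σ(ρt)_1 − Σ(ρt)_2) / ρ_m.
Σt_1 = 40.472 km; Σt_2 = 35.47 km; Σ(ρt)_1 = 107462.604; Σ(ρt)_2 = 97365.15 (in km·kg/m³).
e = (40.472 − 35.47) − (107462.604 − 97365.15) / 3218 = 1.86 km.

1.86 km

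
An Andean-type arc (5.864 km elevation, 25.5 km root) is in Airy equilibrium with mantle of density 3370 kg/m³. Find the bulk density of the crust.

ρ_c h = (ρ_m − ρ_c) r → ρ_c (h + r) = ρ_m r → ρ_c = ρ_m r / (h + r).
ρ_c = 3370 × 25.5 km / (5.864 km + 25.5 km) = 2740 kg/m³.

2740 kg/m³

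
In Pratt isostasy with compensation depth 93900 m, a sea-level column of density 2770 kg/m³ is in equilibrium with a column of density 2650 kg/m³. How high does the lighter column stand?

ρ_ref D = ρ (D + h) → h = D (ρ_ref − ρ)/ρ.
h = 93900 m × (2770 − 2650)/2650 = 4250 m.

4250 m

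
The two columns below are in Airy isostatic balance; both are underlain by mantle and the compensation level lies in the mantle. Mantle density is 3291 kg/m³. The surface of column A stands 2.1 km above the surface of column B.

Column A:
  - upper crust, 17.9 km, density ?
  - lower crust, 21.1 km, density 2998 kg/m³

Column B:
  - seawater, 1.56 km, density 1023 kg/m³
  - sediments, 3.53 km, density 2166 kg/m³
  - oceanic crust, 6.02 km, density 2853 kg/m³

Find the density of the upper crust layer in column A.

Take the compensation level at the base of the deeper column (depth z_c below the surface of column A) and equate Σ ρ_i t_i down to z_c; mantle fills any gap and the z_c terms cancel.
Column A: 17.9×ρ + 21.1×2998 + (z_c − 39)×3291
Column B: 2.1×0 + 1.56×1023 + 3.53×2166 + 6.02×2853 + (z_c − 2.1 − 11.11)×3291
The z_c×3291 term appears on both sides and cancels. Collect the known terms of each column as K = Σ(ρt)_known − 3291 × (depth of known layers): K_A = 63257.8 − 3291×39 = −65091.2; K_B = 26416.92 − 3291×(2.1 + 11.11) = −17057.19.
Balance: K_A + 17.9×ρ = K_B, so ρ = (K_B − K_A)/17.9 = 48034/17.9 = 2680 kg/m³.

2680 kg/m³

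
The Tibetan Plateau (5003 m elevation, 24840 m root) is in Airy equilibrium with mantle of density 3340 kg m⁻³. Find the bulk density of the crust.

ρ_c h = (ρ_m − ρ_c) r → ρ_c (h + r) = ρ_m r → ρ_c = ρ_m r / (h + r).
ρ_c = 3340 × 24840 m / (5003 m + 24840 m) = 2780 kg m⁻³.

2780 kg m⁻³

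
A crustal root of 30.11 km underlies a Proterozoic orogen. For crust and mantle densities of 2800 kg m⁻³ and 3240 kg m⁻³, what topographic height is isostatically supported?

Equating mass per unit area of the two columns: ρ_c h = (ρ_m − ρ_c) r.
h = r (ρ_m − ρ_c) / ρ_c = 30.11 km × (3240 − 2800) / 2800 = 4.73 km.

4.73 km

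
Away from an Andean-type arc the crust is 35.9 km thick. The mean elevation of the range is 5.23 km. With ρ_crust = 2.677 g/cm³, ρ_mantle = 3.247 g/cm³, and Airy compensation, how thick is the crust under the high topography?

Root depth r = h ρ_c / (ρ_m − ρ_c) = 5.23 km × 2.677 / 0.57 = 24.56 km.
Total thickness = T + h + r = 35.9 km + 5.23 km + 24.56 km = 65.7 km.

65.7 km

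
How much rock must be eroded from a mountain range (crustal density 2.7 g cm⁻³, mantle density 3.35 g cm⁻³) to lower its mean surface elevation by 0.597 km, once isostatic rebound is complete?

Net drop Δ = e − u = e − e ρ_c/ρ_m = e (ρ_m − ρ_c)/ρ_m.
e = Δ ρ_m/(ρ_m − ρ_c) = 0.597 km × 3.35/0.65 = 3.08 km.

3.08 km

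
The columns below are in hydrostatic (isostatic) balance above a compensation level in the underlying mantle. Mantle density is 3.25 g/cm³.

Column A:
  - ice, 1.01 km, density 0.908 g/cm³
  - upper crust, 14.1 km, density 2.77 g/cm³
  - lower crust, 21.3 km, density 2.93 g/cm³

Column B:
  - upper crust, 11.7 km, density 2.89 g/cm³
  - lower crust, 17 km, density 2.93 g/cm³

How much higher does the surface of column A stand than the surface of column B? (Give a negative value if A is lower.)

For any compensation level in the mantle, the mantle terms cancel and isostasy reduces to e = (Σt_A − Σt_B) − (Σ(ρt)_A − Σ(ρt)_B) / ρ_m.
Σt_A = 36.41 km; Σt_B = 28.7 km; Σ(ρt)_A = 102.38308; Σ(ρt)_B = 83.623 (in km·g/cm³).
e = (36.41 − 28.7) − (102.38308 − 83.623) / 3.25 = 1.94 km.

1.94 km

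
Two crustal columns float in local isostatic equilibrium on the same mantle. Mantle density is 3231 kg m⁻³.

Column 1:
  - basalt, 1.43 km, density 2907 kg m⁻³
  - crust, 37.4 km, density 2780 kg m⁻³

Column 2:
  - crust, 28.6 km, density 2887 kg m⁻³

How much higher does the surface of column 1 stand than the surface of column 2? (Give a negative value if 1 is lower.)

For any compensation level in the mantle, the mantle terms cancel and isostasy reduces to e = (Σt_1 − Σt_2) − (Σ(ρt)_1 − Σ(ρt)_2) / ρ_m.
Σt_1 = 38.83 km; Σt_2 = 28.6 km; Σ(ρt)_1 = 108129.01; Σ(ρt)_2 = 82568.2 (in km·kg m⁻³).
e = (38.83 − 28.6) − (108129.01 − 82568.2) / 3231 = 2.32 km.

2.32 km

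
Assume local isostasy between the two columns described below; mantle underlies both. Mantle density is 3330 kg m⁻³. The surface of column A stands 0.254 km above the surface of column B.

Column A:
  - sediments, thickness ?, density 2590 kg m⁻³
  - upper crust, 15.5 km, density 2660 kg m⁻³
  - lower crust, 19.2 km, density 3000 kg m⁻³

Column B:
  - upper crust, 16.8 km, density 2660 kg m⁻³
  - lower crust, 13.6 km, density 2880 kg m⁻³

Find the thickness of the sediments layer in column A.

2.03 km

Take the compensation level at the base of the deeper column (depth z_c below the surface of column A) and equate Σ ρ_i t_i down to z_c; mantle fills any gap and the z_c terms cancel.
Column A: x×2590 + 15.5×2660 + 19.2×3000 + (z_c − 34.7 − x)×3330
Column B: 0.254×0 + 16.8×2660 + 13.6×2880 + (z_c − 0.254 − 30.4)×3330
The z_c×3330 term appears on both sides and cancels. Collect the known terms of each column as K = Σ(ρt)_known − 3330 × (depth of known layers): K_A = 98830 − 3330×34.7 = −16721; K_B = 83856 − 3330×(0.254 + 30.4) = −18221.82.
Balance: K_A − x×(3330 − 2590) = K_B, so x = (K_A − K_B)/(3330 − 2590) = 1500.82/740 = 2.03 km.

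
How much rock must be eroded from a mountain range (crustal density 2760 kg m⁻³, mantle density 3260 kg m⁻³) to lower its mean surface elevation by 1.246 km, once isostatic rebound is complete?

Net drop Δ = e − u = e − e ρ_c/ρ_m = e (ρ_m − ρ_c)/ρ_m.
e = Δ ρ_m/(ρ_m − ρ_c) = 1.246 km × 3260/500 = 8.12 km.

8.12 km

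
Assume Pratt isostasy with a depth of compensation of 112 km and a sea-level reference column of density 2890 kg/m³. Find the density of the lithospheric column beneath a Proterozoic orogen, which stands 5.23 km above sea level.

Pratt balance: ρ_ref D = ρ (D + h).
ρ = ρ_ref D/(D + h) = 2890 × 112 km/(112 km + 5.23 km) = 2760 kg/m³.

2760 kg/m³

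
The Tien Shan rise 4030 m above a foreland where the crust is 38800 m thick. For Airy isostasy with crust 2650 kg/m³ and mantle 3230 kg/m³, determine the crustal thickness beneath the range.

61200 m

Root depth r = h ρ_c / (ρ_m − ρ_c) = 4030 m × 2650 / 580 = 18410 m.
Total thickness = T + h + r = 38800 m + 4030 m + 18410 m = 61200 m.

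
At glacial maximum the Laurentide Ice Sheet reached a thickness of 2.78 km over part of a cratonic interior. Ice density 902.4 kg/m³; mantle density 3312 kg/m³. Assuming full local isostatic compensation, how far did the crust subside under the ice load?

For local isostatic compensation: the ice load ρ_ice t is balanced by mantle displaced below, ρ_m s.
s = t ρ_ice / ρ_m = 2.78 km × 902.4/3312 = 0.757 km.

0.757 km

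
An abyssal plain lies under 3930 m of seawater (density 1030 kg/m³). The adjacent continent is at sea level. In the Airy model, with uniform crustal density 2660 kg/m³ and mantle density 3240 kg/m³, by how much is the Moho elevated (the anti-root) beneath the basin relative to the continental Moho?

By Archimedes' principle applied to the lithosphere: replacing crust with seawater at the top is compensated by replacing crust with mantle at the base: d (ρ_c − ρ_w) = a (ρ_m − ρ_c).
a = d (ρ_c − ρ_w)/(ρ_m − ρ_c) = 3930 m × 1630/580 = 11000 m.

11000 m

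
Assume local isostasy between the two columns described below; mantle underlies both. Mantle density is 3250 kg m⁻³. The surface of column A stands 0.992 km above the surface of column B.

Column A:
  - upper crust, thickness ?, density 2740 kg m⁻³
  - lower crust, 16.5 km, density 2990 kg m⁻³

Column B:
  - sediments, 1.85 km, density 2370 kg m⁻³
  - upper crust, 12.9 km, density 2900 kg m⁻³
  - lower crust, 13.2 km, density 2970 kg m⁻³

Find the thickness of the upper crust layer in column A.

Take the compensation level at the base of the deeper column (depth z_c below the surface of column A) and equate Σ ρ_i t_i down to z_c; mantle fills any gap and the z_c terms cancel.
Column A: x×2740 + 16.5×2990 + (z_c − 16.5 − x)×3250
Column B: 0.992×0 + 1.85×2370 + 12.9×2900 + 13.2×2970 + (z_c − 0.992 − 27.95)×3250
The z_c×3250 term appears on both sides and cancels. Collect the known terms of each column as K = Σ(ρt)_known − 3250 × (depth of known layers): K_A = 49335 − 3250×16.5 = −4290; K_B = 80998.5 − 3250×(0.992 + 27.95) = −13063.
Balance: K_A − x×(3250 − 2740) = K_B, so x = (K_A − K_B)/(3250 − 2740) = 8773/510 = 17.2 km.

17.2 km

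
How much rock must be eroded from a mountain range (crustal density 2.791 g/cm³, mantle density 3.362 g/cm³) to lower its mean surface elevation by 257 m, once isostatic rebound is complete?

Net drop Δ = e − u = e − e ρ_c/ρ_m = e (ρ_m − ρ_c)/ρ_m.
e = Δ ρ_m/(ρ_m − ρ_c) = 257 m × 3.362/0.571 = 1510 m.

1510 m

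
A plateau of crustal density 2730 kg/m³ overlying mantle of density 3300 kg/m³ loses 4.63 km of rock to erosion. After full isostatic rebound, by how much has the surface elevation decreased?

0.8 km

Rebound u = e ρ_c/ρ_m = 4.63 km × 2730/3300 = 3.83 km.
Net surface drop = e − u = 4.63 km − 3.83 km = e (ρ_m − ρ_c)/ρ_m = 0.8 km.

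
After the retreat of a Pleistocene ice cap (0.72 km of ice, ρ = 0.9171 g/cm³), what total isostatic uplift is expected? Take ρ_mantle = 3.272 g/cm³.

0.202 km

Removing the load lets mantle flow back in; uplift u satisfies ρ_ice t = ρ_m u.
u = t ρ_ice/ρ_m = 0.72 km × 0.9171/3.272 = 0.202 km.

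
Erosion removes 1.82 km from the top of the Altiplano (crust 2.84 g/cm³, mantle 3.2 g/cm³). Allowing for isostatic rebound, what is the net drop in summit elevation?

0.205 km

Rebound u = e ρ_c/ρ_m = 1.82 km × 2.84/3.2 = 1.615 km.
Net surface drop = e − u = 1.82 km − 1.615 km = e (ρ_m − ρ_c)/ρ_m = 0.205 km.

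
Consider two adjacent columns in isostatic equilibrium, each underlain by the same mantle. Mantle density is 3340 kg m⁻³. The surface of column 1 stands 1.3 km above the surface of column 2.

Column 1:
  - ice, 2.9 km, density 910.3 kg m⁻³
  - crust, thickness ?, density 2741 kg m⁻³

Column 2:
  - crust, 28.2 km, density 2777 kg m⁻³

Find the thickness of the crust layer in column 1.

Take the compensation level at the base of the deeper column (depth z_c below the surface of column 1) and equate Σ ρ_i t_i down to z_c; mantle fills any gap and the z_c terms cancel.
Column 1: 2.9×910.3 + x×2741 + (z_c − 2.9 − x)×3340
Column 2: 1.3×0 + 28.2×2777 + (z_c − 1.3 − 28.2)×3340
The z_c×3340 term appears on both sides and cancels. Collect the known terms of each column as K = Σ(ρt)_known − 3340 × (depth of known layers): K_1 = 2639.87 − 3340×2.9 = −7046.13; K_2 = 78311.4 − 3340×(1.3 + 28.2) = −20218.6.
Balance: K_1 − x×(3340 − 2741) = K_2, so x = (K_1 − K_2)/(3340 − 2741) = 13172.5/599 = 22 km.

22 km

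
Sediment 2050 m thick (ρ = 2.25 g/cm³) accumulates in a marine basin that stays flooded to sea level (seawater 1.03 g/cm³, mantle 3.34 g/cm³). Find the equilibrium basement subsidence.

Submarine loading: the sediment displaces seawater, and the subsidence is in turn flooded, so s (ρ_m − ρ_w) = t (ρ_sed − ρ_w).
s = 2050 m × (2.25 − 1.03) / (3.34 − 1.03) = 1080 m.

1080 m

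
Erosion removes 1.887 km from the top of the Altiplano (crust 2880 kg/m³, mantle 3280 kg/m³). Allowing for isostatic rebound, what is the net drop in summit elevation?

Rebound u = e ρ_c/ρ_m = 1.887 km × 2880/3280 = 1.657 km.
Net surface drop = e − u = 1.887 km − 1.657 km = e (ρ_m − ρ_c)/ρ_m = 0.23 km.

0.23 km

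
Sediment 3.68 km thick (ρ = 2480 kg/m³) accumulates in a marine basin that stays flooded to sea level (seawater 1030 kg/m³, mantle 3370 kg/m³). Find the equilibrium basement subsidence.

Submarine loading: the sediment displaces seawater, and the subsidence is in turn flooded, so s (ρ_m − ρ_w) = t (ρ_sed − ρ_w).
s = 3.68 km × (2480 − 1030) / (3370 − 1030) = 2.28 km.

2.28 km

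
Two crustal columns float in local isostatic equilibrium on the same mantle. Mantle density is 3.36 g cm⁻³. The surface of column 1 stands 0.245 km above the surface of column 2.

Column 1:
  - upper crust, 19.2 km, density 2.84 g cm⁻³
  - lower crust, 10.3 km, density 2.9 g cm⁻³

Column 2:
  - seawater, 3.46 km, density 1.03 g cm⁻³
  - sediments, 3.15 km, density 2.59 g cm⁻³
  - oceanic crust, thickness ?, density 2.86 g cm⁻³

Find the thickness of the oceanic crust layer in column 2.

Take the compensation level at the base of the deeper column (depth z_c below the surface of column 1) and equate Σ ρ_i t_i down to z_c; mantle fills any gap and the z_c terms cancel.
Column 1: 19.2×2.84 + 10.3×2.9 + (z_c − 29.5)×3.36
Column 2: 0.245×0 + 3.46×1.03 + 3.15×2.59 + x×2.86 + (z_c − 0.245 − 6.61 − x)×3.36
The z_c×3.36 term appears on both sides and cancels. Collect the known terms of each column as K = Σ(ρt)_known − 3.36 × (depth of known layers): K_1 = 84.398 − 3.36×29.5 = −14.722; K_2 = 11.7223 − 3.36×(0.245 + 6.61) = −11.3105.
Balance: K_1 = K_2 − x×(3.36 − 2.86), so x = (K_2 − K_1)/(3.36 − 2.86) = 3.4115/0.5 = 6.82 km.

6.82 km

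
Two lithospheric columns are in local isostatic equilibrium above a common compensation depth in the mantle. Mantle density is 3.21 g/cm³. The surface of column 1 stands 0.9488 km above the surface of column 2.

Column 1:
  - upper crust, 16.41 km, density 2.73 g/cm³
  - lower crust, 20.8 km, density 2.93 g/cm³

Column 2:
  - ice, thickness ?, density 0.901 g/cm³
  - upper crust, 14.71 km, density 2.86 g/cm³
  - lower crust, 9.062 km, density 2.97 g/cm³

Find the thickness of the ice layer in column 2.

Take the compensation level at the base of the deeper column (depth z_c below the surface of column 1) and equate Σ ρ_i t_i down to z_c; mantle fills any gap and the z_c terms cancel.
Column 1: 16.41×2.73 + 20.8×2.93 + (z_c − 37.21)×3.21
Column 2: 0.9488×0 + x×0.901 + 14.71×2.86 + 9.062×2.97 + (z_c − 0.9488 − 23.772 − x)×3.21
The z_c×3.21 term appears on both sides and cancels. Collect the known terms of each column as K = Σ(ρt)_known − 3.21 × (depth of known layers): K_1 = 105.7433 − 3.21×37.21 = −13.7008; K_2 = 68.98474 − 3.21×(0.9488 + 23.772) = −10.369028.
Balance: K_1 = K_2 − x×(3.21 − 0.901), so x = (K_2 − K_1)/(3.21 − 0.901) = 3.33177/2.309 = 1.44 km.

1.44 km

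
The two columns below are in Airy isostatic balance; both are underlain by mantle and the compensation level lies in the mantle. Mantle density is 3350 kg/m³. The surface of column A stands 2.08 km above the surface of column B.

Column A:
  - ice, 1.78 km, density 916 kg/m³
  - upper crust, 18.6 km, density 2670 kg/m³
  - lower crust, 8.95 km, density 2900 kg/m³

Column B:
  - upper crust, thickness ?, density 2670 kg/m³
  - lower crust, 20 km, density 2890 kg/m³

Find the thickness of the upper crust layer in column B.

Take the compensation level at the base of the deeper column (depth z_c below the surface of column A) and equate Σ ρ_i t_i down to z_c; mantle fills any gap and the z_c terms cancel.
Column A: 1.78×916 + 18.6×2670 + 8.95×2900 + (z_c − 29.33)×3350
Column B: 2.08×0 + x×2670 + 20×2890 + (z_c − 2.08 − 20 − x)×3350
The z_c×3350 term appears on both sides and cancels. Collect the known terms of each column as K = Σ(ρt)_known − 3350 × (depth of known layers): K_A = 77247.48 − 3350×29.33 = −21008.02; K_B = 57800 − 3350×(2.08 + 20) = −16168.
Balance: K_A = K_B − x×(3350 − 2670), so x = (K_B − K_A)/(3350 − 2670) = 4840.02/680 = 7.12 km.

7.12 km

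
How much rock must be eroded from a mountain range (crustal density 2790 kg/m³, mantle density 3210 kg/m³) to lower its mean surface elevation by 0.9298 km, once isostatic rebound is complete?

7.11 km

Net drop Δ = e − u = e − e ρ_c/ρ_m = e (ρ_m − ρ_c)/ρ_m.
e = Δ ρ_m/(ρ_m − ρ_c) = 0.9298 km × 3210/420 = 7.11 km.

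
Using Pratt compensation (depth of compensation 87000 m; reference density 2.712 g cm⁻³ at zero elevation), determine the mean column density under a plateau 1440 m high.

Pratt balance: ρ_ref D = ρ (D + h).
ρ = ρ_ref D/(D + h) = 2.712 × 87000 m/(87000 m + 1440 m) = 2.67 g cm⁻³.

2.67 g cm⁻³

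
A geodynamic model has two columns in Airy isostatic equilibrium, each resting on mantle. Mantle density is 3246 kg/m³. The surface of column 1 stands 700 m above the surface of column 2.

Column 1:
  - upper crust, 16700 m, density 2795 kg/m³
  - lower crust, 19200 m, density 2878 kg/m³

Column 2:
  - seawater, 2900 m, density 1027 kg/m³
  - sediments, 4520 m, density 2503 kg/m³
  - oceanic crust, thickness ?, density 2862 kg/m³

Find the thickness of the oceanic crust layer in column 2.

Take the compensation level at the base of the deeper column (depth z_c below the surface of column 1) and equate Σ ρ_i t_i down to z_c; mantle fills any gap and the z_c terms cancel.
Column 1: 16700×2795 + 19200×2878 + (z_c − 35900)×3246
Column 2: 700×0 + 2900×1027 + 4520×2503 + x×2862 + (z_c − 700 − 7420 − x)×3246
The z_c×3246 term appears on both sides and cancels. Collect the known terms of each column as K = Σ(ρt)_known − 3246 × (depth of known layers): K_1 = 101934100 − 3246×35900 = −14597300; K_2 = 14291860 − 3246×(700 + 7420) = −12065660.
Balance: K_1 = K_2 − x×(3246 − 2862), so x = (K_2 − K_1)/(3246 − 2862) = 2531640/384 = 6590 m.

6590 m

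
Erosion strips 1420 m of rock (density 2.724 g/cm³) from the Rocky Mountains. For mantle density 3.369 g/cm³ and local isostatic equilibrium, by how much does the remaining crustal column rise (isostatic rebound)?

Unloading: uplift u = e ρ_c/ρ_m = 1420 m × 2.724/3.369 = 1150 m.

1150 m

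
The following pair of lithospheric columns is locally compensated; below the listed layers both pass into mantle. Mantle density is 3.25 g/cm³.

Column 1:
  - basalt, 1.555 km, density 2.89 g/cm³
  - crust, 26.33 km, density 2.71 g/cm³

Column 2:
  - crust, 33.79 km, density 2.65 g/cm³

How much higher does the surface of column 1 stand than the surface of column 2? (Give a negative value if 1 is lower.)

For any compensation level in the mantle, the mantle terms cancel and isostasy reduces to e = (Σt_1 − Σt_2) − (Σ(ρt)_1 − Σ(ρt)_2) / ρ_m.
Σt_1 = 27.885 km; Σt_2 = 33.79 km; Σ(ρt)_1 = 75.84825; Σ(ρt)_2 = 89.5435 (in km·g/cm³).
e = (27.885 − 33.79) − (75.84825 − 89.5435) / 3.25 = −1.69 km.

−1.69 km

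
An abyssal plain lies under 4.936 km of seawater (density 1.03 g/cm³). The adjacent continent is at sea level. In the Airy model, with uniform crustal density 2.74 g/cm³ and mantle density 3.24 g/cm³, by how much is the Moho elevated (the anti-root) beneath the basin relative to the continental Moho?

16.9 km

In Airy isostatic equilibrium: replacing crust with seawater at the top is compensated by replacing crust with mantle at the base: d (ρ_c − ρ_w) = a (ρ_m − ρ_c).
a = d (ρ_c − ρ_w)/(ρ_m − ρ_c) = 4.936 km × 1.71/0.5 = 16.9 km.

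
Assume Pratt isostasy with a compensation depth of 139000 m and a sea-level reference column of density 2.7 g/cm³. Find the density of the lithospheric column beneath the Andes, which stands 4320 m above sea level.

2.62 g/cm³

Pratt balance: ρ_ref D = ρ (D + h).
ρ = ρ_ref D/(D + h) = 2.7 × 139000 m/(139000 m + 4320 m) = 2.62 g/cm³.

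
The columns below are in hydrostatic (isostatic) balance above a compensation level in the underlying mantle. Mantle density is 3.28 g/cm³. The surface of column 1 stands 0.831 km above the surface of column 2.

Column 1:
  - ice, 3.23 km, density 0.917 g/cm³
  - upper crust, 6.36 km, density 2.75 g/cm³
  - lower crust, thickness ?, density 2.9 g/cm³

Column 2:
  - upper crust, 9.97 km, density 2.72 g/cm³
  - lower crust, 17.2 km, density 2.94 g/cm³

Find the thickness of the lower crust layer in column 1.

8.3 km

Take the compensation level at the base of the deeper column (depth z_c below the surface of column 1) and equate Σ ρ_i t_i down to z_c; mantle fills any gap and the z_c terms cancel.
Column 1: 3.23×0.917 + 6.36×2.75 + x×2.9 + (z_c − 9.59 − x)×3.28
Column 2: 0.831×0 + 9.97×2.72 + 17.2×2.94 + (z_c − 0.831 − 27.17)×3.28
The z_c×3.28 term appears on both sides and cancels. Collect the known terms of each column as K = Σ(ρt)_known − 3.28 × (depth of known layers): K_1 = 20.45191 − 3.28×9.59 = −11.00329; K_2 = 77.6864 − 3.28×(0.831 + 27.17) = −14.15688.
Balance: K_1 − x×(3.28 − 2.9) = K_2, so x = (K_1 − K_2)/(3.28 − 2.9) = 3.15359/0.38 = 8.3 km.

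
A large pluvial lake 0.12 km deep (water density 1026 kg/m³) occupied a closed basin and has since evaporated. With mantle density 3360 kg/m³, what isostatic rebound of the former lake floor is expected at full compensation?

0.0366 km

u = d ρ_w/ρ_m = 0.12 km × 1026/3360 = 0.0366 km.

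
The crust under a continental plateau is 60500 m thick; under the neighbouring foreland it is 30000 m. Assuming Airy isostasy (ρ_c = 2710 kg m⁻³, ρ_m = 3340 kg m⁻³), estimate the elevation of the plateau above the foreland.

5750 m

Excess crust Δ = 60500 m − 30000 m = 30500 m, split between elevation h and root r with h + r = Δ.
Airy balance ρ_c h = (ρ_m − ρ_c) r gives r = h ρ_c/(ρ_m − ρ_c), so h (1 + ρ_c/(ρ_m − ρ_c)) = Δ, i.e. h = Δ (ρ_m − ρ_c)/ρ_m.
h = 30500 m × 630/3340 = 5750 m.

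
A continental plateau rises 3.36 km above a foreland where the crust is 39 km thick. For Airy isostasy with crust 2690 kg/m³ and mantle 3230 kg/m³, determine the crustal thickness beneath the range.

Root depth r = h ρ_c / (ρ_m − ρ_c) = 3.36 km × 2690 / 540 = 16.74 km.
Total thickness = T + h + r = 39 km + 3.36 km + 16.74 km = 59.1 km.

59.1 km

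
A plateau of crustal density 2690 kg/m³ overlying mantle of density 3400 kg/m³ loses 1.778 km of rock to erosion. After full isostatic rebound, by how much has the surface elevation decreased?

Rebound u = e ρ_c/ρ_m = 1.778 km × 2690/3400 = 1.407 km.
Net surface drop = e − u = 1.778 km − 1.407 km = e (ρ_m − ρ_c)/ρ_m = 0.371 km.

0.371 km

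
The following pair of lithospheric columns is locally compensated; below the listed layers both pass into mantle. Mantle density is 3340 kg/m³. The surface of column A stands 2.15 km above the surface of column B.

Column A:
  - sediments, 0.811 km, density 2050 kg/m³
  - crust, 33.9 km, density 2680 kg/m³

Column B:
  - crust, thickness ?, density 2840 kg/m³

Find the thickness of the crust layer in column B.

Take the compensation level at the base of the deeper column (depth z_c below the surface of column A) and equate Σ ρ_i t_i down to z_c; mantle fills any gap and the z_c terms cancel.
Column A: 0.811×2050 + 33.9×2680 + (z_c − 34.711)×3340
Column B: 2.15×0 + x×2840 + (z_c − 2.15 − 0 − x)×3340
The z_c×3340 term appears on both sides and cancels. Collect the known terms of each column as K = Σ(ρt)_known − 3340 × (depth of known layers): K_A = 92514.55 − 3340×34.711 = −23420.19; K_B = 0 − 3340×(2.15 + 0) = −7181.
Balance: K_A = K_B − x×(3340 − 2840), so x = (K_B − K_A)/(3340 − 2840) = 16239.2/500 = 32.5 km.

32.5 km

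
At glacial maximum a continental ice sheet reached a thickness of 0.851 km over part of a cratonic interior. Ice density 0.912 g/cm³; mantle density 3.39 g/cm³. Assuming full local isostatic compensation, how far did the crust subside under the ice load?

0.229 km

By Archimedes' principle applied to the lithosphere: the ice load ρ_ice t is balanced by mantle displaced below, ρ_m s.
s = t ρ_ice / ρ_m = 0.851 km × 0.912/3.39 = 0.229 km.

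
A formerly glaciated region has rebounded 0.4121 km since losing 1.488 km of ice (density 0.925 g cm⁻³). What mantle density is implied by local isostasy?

ρ_m = ρ_ice t / u = 0.925 × 1.488 km/0.4121 km = 3.34 g cm⁻³.

3.34 g cm⁻³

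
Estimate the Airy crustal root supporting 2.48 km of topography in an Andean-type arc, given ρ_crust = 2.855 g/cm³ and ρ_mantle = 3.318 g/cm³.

15.3 km

Equating mass per unit area of the two columns: the weight of the topography is balanced by the buoyancy of the root, ρ_c h = (ρ_m − ρ_c) r.
r = h · ρ_c / (ρ_m − ρ_c) = 2.48 km × 2.855 / (3.318 − 2.855) = 15.3 km.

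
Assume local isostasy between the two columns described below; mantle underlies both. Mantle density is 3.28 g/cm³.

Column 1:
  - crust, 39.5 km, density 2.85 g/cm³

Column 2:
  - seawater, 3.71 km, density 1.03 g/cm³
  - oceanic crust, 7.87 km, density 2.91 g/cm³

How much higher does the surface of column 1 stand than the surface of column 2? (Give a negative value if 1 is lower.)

For any compensation level in the mantle, the mantle terms cancel and isostasy reduces to e = (Σt_1 − Σt_2) − (Σ(ρt)_1 − Σ(ρt)_2) / ρ_m.
Σt_1 = 39.5 km; Σt_2 = 11.58 km; Σ(ρt)_1 = 112.575; Σ(ρt)_2 = 26.723 (in km·g/cm³).
e = (39.5 − 11.58) − (112.575 − 26.723) / 3.28 = 1.75 km.

1.75 km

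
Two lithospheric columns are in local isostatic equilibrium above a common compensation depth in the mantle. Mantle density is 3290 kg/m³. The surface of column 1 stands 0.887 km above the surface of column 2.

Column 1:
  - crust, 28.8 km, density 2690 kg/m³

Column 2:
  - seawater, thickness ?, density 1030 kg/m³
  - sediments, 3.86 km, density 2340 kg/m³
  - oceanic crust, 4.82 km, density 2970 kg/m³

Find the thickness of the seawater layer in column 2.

4.05 km

Take the compensation level at the base of the deeper column (depth z_c below the surface of column 1) and equate Σ ρ_i t_i down to z_c; mantle fills any gap and the z_c terms cancel.
Column 1: 28.8×2690 + (z_c − 28.8)×3290
Column 2: 0.887×0 + x×1030 + 3.86×2340 + 4.82×2970 + (z_c − 0.887 − 8.68 − x)×3290
The z_c×3290 term appears on both sides and cancels. Collect the known terms of each column as K = Σ(ρt)_known − 3290 × (depth of known layers): K_1 = 77472 − 3290×28.8 = −17280; K_2 = 23347.8 − 3290×(0.887 + 8.68) = −8127.63.
Balance: K_1 = K_2 − x×(3290 − 1030), so x = (K_2 − K_1)/(3290 − 1030) = 9152.37/2260 = 4.05 km.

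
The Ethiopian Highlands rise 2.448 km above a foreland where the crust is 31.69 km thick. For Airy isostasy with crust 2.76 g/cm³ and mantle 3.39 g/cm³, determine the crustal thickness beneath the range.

Root depth r = h ρ_c / (ρ_m − ρ_c) = 2.448 km × 2.76 / 0.63 = 10.72 km.
Total thickness = T + h + r = 31.69 km + 2.448 km + 10.72 km = 44.9 km.

44.9 km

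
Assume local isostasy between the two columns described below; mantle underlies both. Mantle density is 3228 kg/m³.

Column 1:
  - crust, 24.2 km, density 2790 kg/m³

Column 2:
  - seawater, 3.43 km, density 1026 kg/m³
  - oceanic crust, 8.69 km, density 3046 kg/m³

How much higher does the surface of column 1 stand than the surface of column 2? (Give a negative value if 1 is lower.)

For any compensation level in the mantle, the mantle terms cancel and isostasy reduces to e = (Σt_1 − Σt_2) − (Σ(ρt)_1 − Σ(ρt)_2) / ρ_m.
Σt_1 = 24.2 km; Σt_2 = 12.12 km; Σ(ρt)_1 = 67518; Σ(ρt)_2 = 29988.92 (in km·kg/m³).
e = (24.2 − 12.12) − (67518 − 29988.92) / 3228 = 0.454 km.

0.454 km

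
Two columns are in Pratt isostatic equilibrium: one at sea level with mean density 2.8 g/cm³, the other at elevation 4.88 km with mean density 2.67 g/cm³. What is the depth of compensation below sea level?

ρ_ref D = ρ (D + h) → D (ρ_ref − ρ) = ρ h.
D = ρ h/(ρ_ref − ρ) = 2.67 × 4.88 km/(2.8 − 2.67) = 100 km.

100 km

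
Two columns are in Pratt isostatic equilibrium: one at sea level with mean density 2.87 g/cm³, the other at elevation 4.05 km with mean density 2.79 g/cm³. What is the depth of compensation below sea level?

141 km

ρ_ref D = ρ (D + h) → D (ρ_ref − ρ) = ρ h.
D = ρ h/(ρ_ref − ρ) = 2.79 × 4.05 km/(2.87 − 2.79) = 141 km.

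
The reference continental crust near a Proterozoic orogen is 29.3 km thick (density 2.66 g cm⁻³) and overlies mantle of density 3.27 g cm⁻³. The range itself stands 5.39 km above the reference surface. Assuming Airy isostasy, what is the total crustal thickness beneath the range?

Root depth r = h ρ_c / (ρ_m − ρ_c) = 5.39 km × 2.66 / 0.61 = 23.5 km.
Total thickness = T + h + r = 29.3 km + 5.39 km + 23.5 km = 58.2 km.

58.2 km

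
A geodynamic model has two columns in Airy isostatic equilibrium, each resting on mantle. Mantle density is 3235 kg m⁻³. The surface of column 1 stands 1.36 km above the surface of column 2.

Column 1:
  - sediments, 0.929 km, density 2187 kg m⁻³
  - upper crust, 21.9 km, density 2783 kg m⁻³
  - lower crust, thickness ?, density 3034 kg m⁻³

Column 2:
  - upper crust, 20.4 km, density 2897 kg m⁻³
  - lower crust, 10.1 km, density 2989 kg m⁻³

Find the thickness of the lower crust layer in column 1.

Take the compensation level at the base of the deeper column (depth z_c below the surface of column 1) and equate Σ ρ_i t_i down to z_c; mantle fills any gap and the z_c terms cancel.
Column 1: 0.929×2187 + 21.9×2783 + x×3034 + (z_c − 22.829 − x)×3235
Column 2: 1.36×0 + 20.4×2897 + 10.1×2989 + (z_c − 1.36 − 30.5)×3235
The z_c×3235 term appears on both sides and cancels. Collect the known terms of each column as K = Σ(ρt)_known − 3235 × (depth of known layers): K_1 = 62979.423 − 3235×22.829 = −10872.392; K_2 = 89287.7 − 3235×(1.36 + 30.5) = −13779.4.
Balance: K_1 − x×(3235 − 3034) = K_2, so x = (K_1 − K_2)/(3235 − 3034) = 2907.01/201 = 14.5 km.

14.5 km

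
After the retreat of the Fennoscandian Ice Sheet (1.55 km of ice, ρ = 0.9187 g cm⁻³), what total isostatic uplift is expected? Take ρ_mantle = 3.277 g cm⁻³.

0.435 km

Removing the load lets mantle flow back in; uplift u satisfies ρ_ice t = ρ_m u.
u = t ρ_ice/ρ_m = 1.55 km × 0.9187/3.277 = 0.435 km.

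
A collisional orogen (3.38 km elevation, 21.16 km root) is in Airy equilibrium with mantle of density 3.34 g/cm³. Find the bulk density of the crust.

2.88 g/cm³

ρ_c h = (ρ_m − ρ_c) r → ρ_c (h + r) = ρ_m r → ρ_c = ρ_m r / (h + r).
ρ_c = 3.34 × 21.16 km / (3.38 km + 21.16 km) = 2.88 g/cm³.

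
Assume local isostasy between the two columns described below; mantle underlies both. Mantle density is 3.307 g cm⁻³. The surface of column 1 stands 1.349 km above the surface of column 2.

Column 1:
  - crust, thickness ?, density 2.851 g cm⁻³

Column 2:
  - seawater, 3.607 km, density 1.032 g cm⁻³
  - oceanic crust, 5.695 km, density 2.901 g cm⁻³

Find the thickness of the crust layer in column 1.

Take the compensation level at the base of the deeper column (depth z_c below the surface of column 1) and equate Σ ρ_i t_i down to z_c; mantle fills any gap and the z_c terms cancel.
Column 1: x×2.851 + (z_c − 0 − x)×3.307
Column 2: 1.349×0 + 3.607×1.032 + 5.695×2.901 + (z_c − 1.349 − 9.302)×3.307
The z_c×3.307 term appears on both sides and cancels. Collect the known terms of each column as K = Σ(ρt)_known − 3.307 × (depth of known layers): K_1 = 0 − 3.307×0 = 0; K_2 = 20.243619 − 3.307×(1.349 + 9.302) = −14.979238.
Balance: K_1 − x×(3.307 − 2.851) = K_2, so x = (K_1 − K_2)/(3.307 − 2.851) = 14.9792/0.456 = 32.8 km.

32.8 km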